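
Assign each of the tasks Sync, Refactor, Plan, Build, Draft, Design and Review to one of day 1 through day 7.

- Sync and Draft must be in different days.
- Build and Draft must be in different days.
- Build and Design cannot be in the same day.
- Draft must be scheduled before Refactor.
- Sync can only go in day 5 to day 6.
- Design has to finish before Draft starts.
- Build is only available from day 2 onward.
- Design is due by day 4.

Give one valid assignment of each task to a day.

Draft -> day 3, Design -> day 1, Plan -> day 1, Refactor -> day 4, Build -> day 2, Sync -> day 5, Review -> day 1

Checking: Draft(day 3) before Refactor(day 4); Design(day 1) before Draft(day 3); Sync(day 5) != Draft(day 3); Build(day 2) != Design(day 1); Build(day 2) != Draft(day 3); Design=day 1 in [day 1,day 4]; Build=day 2 in [day 2,day 7]; Sync=day 5 in [day 5,day 6].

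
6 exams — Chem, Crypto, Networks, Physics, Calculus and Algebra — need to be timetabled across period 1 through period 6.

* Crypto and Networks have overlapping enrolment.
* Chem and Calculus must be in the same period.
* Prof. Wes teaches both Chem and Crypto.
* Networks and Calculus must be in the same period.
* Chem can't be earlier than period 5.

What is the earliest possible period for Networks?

period 5

Networks must be in the same period as Chem, which can't be before period 5, so Networks is at least period 5.
Networks at period 5 is achievable: Chem in period 5; Crypto in period 1; Algebra in period 1; Physics in period 1; Networks in period 5; Calculus in period 5.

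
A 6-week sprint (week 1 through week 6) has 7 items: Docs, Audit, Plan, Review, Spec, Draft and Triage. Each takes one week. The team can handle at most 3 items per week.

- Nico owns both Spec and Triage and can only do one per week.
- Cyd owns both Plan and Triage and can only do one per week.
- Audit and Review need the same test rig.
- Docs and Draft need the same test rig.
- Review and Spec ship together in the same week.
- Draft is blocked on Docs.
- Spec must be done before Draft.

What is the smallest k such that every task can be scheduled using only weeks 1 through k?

3

The precedence chain requires at least 2 distinct weeks.
With at most 3 per week and 7 tasks, at least 3 weeks are needed.
3 works (last occupied week: week 3): for example Spec in week 1; Review in week 1; Audit in week 2; Plan in week 2; Draft in week 2; Docs in week 1; Triage in week 3.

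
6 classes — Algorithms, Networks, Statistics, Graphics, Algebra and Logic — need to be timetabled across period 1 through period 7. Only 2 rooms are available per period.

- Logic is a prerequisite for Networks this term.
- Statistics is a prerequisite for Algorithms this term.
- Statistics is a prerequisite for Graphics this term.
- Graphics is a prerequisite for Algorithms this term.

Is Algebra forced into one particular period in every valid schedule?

Algebra can be period 1 (e.g. Logic=period 2; Graphics=period 2; Statistics=period 1; Algorithms=period 3; Algebra=period 1; Networks=period 3) or period 2 (e.g. Statistics -> period 1; Logic -> period 1; Algorithms -> period 3; Networks -> period 3; Graphics -> period 2; Algebra -> period 2).

No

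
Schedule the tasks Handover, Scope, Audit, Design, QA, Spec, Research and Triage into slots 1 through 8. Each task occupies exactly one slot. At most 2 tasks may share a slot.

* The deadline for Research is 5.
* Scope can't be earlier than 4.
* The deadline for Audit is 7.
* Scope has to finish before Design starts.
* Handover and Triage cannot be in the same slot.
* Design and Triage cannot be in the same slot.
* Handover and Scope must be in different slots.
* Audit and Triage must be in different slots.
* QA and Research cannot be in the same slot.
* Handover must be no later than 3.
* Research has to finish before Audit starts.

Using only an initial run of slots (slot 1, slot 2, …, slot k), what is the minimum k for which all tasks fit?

5 slots

The precedence chain requires at least 2 distinct slots.
With at most 2 per slot and 8 tasks, at least 4 slots are needed.
Propagating the time windows through the other constraints, Design can't land before 5, so the schedule must run through at least slot 5.
5 works (last occupied slot: 5): for example Scope -> 4; Spec -> 3; Triage -> 3; Research -> 1; Design -> 5; QA -> 2; Handover -> 1; Audit -> 2.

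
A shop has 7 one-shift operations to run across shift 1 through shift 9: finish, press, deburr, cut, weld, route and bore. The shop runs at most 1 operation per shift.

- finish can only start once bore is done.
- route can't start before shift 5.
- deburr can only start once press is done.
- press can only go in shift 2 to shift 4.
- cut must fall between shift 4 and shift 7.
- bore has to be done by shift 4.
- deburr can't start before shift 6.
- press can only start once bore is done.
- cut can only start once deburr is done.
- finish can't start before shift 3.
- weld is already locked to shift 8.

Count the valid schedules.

24

Splitting on finish: it can be shift 3 (6), shift 4 (6), shift 5 (6), shift 9 (6). Listing each branch's schedules as (press, deburr, cut, weld, route, bore) by shift number:
finish=shift 3: (2,6,7,8,5,1) (2,6,7,8,9,1) (4,6,7,8,5,1) (4,6,7,8,5,2) (4,6,7,8,9,1) (4,6,7,8,9,2) — 6.
finish=shift 4: (2,6,7,8,5,1) (2,6,7,8,9,1) (3,6,7,8,5,1) (3,6,7,8,5,2) (3,6,7,8,9,1) (3,6,7,8,9,2) — 6.
finish=shift 5: (2,6,7,8,9,1) (3,6,7,8,9,1) (3,6,7,8,9,2) (4,6,7,8,9,1) (4,6,7,8,9,2) (4,6,7,8,9,3) — 6.
finish=shift 9: (2,6,7,8,5,1) (3,6,7,8,5,1) (3,6,7,8,5,2) (4,6,7,8,5,1) (4,6,7,8,5,2) (4,6,7,8,5,3) — 6.
Summing: 6 + 6 + 6 + 6 = 24.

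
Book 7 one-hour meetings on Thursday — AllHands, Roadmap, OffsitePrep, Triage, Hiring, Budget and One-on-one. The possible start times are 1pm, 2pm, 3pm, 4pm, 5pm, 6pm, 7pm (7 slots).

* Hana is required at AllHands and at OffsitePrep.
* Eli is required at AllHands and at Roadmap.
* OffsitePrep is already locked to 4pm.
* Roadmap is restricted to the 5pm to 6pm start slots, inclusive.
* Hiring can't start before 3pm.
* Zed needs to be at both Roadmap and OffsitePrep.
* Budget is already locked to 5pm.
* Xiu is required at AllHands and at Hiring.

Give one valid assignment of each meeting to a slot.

Hiring=3pm; AllHands=1pm; OffsitePrep=4pm; One-on-one=1pm; Budget=5pm; Roadmap=5pm; Triage=1pm

Checking: Roadmap(5pm) != OffsitePrep(4pm); AllHands(1pm) != OffsitePrep(4pm); AllHands(1pm) != Roadmap(5pm); AllHands(1pm) != Hiring(3pm); Roadmap=5pm in [5pm,6pm]; Budget=5pm in [5pm,5pm]; OffsitePrep=4pm in [4pm,4pm]; Hiring=3pm in [3pm,7pm].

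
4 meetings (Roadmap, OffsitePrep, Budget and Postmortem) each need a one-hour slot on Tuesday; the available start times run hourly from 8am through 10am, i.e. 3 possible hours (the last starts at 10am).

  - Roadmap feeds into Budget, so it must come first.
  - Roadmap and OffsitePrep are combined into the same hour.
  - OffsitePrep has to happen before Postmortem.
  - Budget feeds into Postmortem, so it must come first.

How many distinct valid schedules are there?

1

Enumerating: Postmortem -> 10am, OffsitePrep -> 8am, Budget -> 9am, Roadmap -> 8am.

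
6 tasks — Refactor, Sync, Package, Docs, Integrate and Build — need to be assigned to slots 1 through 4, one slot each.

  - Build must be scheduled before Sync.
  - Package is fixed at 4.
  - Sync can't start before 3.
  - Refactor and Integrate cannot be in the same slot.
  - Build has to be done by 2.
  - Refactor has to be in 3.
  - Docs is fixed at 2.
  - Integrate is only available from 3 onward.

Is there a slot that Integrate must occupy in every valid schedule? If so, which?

4

Integrate's window is 3–4.
Refactor is fixed at 3, and Integrate can't share a slot with Refactor.
So Integrate must be 4.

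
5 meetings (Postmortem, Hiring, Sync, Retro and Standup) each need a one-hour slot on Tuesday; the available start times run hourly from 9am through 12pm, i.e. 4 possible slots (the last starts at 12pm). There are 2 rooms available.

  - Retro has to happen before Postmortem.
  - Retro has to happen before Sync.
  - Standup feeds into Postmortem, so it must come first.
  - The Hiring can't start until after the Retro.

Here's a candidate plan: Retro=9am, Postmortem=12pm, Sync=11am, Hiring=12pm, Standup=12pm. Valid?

Retro has to happen before Sync — holds.
Standup feeds into Postmortem, so it must come first — violated.
There are 2 rooms available — violated.
The Hiring can't start until after the Retro — holds.
Retro has to happen before Postmortem — holds.

No. There are 2 rooms available is not satisfied.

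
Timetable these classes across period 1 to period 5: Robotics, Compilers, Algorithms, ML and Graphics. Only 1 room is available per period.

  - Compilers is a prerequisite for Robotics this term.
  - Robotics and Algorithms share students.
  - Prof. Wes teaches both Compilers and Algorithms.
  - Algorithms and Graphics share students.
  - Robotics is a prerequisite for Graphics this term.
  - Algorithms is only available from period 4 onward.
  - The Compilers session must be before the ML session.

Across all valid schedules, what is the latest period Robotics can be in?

Precedence pushes Robotics to at least period 2; downstream work caps Robotics at period 4.
Robotics at period 3 is achievable: Robotics in period 3, Algorithms in period 4, ML in period 2, Compilers in period 1, Graphics in period 5.
Nothing later works — the conflict and capacity constraints rule out every period after period 3.

period 3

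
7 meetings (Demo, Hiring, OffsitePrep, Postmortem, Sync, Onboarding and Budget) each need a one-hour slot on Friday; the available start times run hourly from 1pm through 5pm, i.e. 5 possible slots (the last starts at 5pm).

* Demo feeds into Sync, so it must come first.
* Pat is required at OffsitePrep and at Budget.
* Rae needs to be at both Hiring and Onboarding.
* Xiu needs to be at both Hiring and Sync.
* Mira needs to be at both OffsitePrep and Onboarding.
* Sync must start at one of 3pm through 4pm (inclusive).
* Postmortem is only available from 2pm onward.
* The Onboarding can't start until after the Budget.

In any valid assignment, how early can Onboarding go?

2pm

Precedence pushes Onboarding to at least 2pm.
Onboarding at 2pm is achievable: Budget -> 1pm, Postmortem -> 2pm, Demo -> 1pm, Sync -> 3pm, Hiring -> 1pm, Onboarding -> 2pm, OffsitePrep -> 3pm.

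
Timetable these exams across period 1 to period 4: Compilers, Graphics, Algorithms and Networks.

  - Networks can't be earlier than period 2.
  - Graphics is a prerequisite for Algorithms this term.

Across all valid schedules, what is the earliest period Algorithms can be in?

Precedence pushes Algorithms to at least period 2.
Algorithms at period 2 is achievable: Graphics=period 1, Networks=period 2, Compilers=period 1, Algorithms=period 2.

period 2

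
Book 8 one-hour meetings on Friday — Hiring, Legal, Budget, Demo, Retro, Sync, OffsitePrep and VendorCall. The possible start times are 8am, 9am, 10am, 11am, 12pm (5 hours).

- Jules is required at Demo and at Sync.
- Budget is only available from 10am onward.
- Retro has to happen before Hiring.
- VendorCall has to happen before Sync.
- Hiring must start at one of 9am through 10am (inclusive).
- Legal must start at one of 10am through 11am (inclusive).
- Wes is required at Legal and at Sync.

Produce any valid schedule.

Retro in 8am; Budget in 10am; OffsitePrep in 8am; VendorCall in 8am; Legal in 10am; Sync in 9am; Demo in 8am; Hiring in 9am

Checking: VendorCall(8am) before Sync(9am); Retro(8am) before Hiring(9am); Legal(10am) != Sync(9am); Demo(8am) != Sync(9am); Legal=10am in [10am,11am]; Hiring=9am in [9am,10am]; Budget=10am in [10am,12pm].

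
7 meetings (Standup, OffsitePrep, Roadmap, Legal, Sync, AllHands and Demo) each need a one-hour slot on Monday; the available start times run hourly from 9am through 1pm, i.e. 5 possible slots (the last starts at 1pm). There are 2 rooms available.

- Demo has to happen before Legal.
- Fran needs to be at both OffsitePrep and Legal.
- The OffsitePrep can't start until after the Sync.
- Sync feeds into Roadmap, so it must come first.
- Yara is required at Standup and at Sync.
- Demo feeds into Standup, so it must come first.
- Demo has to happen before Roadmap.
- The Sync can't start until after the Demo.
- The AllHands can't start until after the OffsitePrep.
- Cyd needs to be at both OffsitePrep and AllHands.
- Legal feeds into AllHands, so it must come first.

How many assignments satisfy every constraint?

Splitting on Standup: it can be 10am (4), 11am (11), 12pm (14), 1pm (14). Listing each branch's schedules as (OffsitePrep, Roadmap, Legal, Sync, AllHands, Demo):
Standup=10am: (12pm,12pm,10am,11am,1pm,9am) (12pm,12pm,11am,11am,1pm,9am) (12pm,1pm,10am,11am,1pm,9am) (12pm,1pm,11am,11am,1pm,9am) — 4.
Standup=11am: (11am,12pm,10am,10am,12pm,9am) (11am,12pm,10am,10am,1pm,9am) (11am,12pm,12pm,10am,1pm,9am) (11am,1pm,10am,10am,12pm,9am) (11am,1pm,10am,10am,1pm,9am) (11am,1pm,12pm,10am,1pm,9am) (12pm,11am,10am,10am,1pm,9am) (12pm,12pm,10am,10am,1pm,9am) (12pm,12pm,11am,10am,1pm,9am) (12pm,1pm,10am,10am,1pm,9am) (12pm,1pm,11am,10am,1pm,9am) — 11.
Standup=12pm: (11am,11am,10am,10am,12pm,9am) (11am,11am,10am,10am,1pm,9am) (11am,11am,12pm,10am,1pm,9am) (11am,12pm,10am,10am,1pm,9am) (11am,1pm,10am,10am,12pm,9am) (11am,1pm,10am,10am,1pm,9am) (11am,1pm,12pm,10am,1pm,9am) (12pm,11am,10am,10am,1pm,9am) (12pm,11am,11am,10am,1pm,9am) (12pm,1pm,10am,10am,1pm,9am) (12pm,1pm,10am,11am,1pm,9am) (12pm,1pm,11am,10am,1pm,9am) (12pm,1pm,11am,11am,1pm,9am) (12pm,1pm,11am,11am,1pm,10am) — 14.
Standup=1pm: (11am,11am,10am,10am,12pm,9am) (11am,11am,10am,10am,1pm,9am) (11am,11am,12pm,10am,1pm,9am) (11am,12pm,10am,10am,12pm,9am) (11am,12pm,10am,10am,1pm,9am) (11am,12pm,12pm,10am,1pm,9am) (11am,1pm,10am,10am,12pm,9am) (12pm,11am,10am,10am,1pm,9am) (12pm,11am,11am,10am,1pm,9am) (12pm,12pm,10am,10am,1pm,9am) (12pm,12pm,10am,11am,1pm,9am) (12pm,12pm,11am,10am,1pm,9am) (12pm,12pm,11am,11am,1pm,9am) (12pm,12pm,11am,11am,1pm,10am) — 14.
Summing: 4 + 11 + 14 + 14 = 43.

43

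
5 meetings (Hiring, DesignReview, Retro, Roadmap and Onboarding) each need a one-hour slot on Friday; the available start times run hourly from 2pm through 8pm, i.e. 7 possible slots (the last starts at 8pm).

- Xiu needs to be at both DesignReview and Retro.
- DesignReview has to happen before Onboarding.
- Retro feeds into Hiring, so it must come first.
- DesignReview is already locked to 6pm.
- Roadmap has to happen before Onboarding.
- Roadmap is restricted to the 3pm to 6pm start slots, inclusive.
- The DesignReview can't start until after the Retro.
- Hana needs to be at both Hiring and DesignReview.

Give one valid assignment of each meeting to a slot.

Onboarding -> 7pm, Roadmap -> 3pm, DesignReview -> 6pm, Hiring -> 3pm, Retro -> 2pm

Checking: Roadmap(3pm) before Onboarding(7pm); Retro(2pm) before DesignReview(6pm); Retro(2pm) before Hiring(3pm); DesignReview(6pm) before Onboarding(7pm); DesignReview(6pm) != Retro(2pm); Hiring(3pm) != DesignReview(6pm); Roadmap=3pm in [3pm,6pm]; DesignReview=6pm in [6pm,6pm].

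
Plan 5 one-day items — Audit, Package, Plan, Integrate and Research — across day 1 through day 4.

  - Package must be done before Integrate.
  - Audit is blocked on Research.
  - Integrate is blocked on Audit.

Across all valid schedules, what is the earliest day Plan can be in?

day 1

Plan at day 1 is achievable: Research in day 1; Integrate in day 3; Plan in day 1; Package in day 1; Audit in day 2.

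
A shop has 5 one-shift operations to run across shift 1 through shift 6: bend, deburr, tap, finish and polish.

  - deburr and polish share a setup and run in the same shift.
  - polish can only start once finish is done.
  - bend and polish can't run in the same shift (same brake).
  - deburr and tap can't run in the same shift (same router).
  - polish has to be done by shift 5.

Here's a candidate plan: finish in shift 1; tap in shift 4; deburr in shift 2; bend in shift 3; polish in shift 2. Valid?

bend and polish can't run in the same shift (same brake) — holds.
deburr and polish share a setup and run in the same shift — holds.
deburr and tap can't run in the same shift (same router) — holds.
polish has to be done by shift 5 — holds.
polish can only start once finish is done — holds.

Valid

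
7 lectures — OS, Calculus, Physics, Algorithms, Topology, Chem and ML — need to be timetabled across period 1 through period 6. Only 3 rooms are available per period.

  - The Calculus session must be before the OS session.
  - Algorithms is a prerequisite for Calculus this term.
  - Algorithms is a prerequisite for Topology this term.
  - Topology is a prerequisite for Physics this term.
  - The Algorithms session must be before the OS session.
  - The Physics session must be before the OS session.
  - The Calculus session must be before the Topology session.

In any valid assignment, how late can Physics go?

Precedence pushes Physics to at least period 4; downstream work caps Physics at period 5.
Physics at period 5 is achievable: Physics=period 5; Calculus=period 2; Topology=period 3; Chem=period 1; Algorithms=period 1; OS=period 6; ML=period 1.

period 5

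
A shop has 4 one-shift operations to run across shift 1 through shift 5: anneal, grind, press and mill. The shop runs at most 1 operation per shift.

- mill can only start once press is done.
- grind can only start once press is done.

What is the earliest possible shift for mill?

shift 2

Precedence pushes mill to at least shift 2.
mill at shift 2 is achievable: press in shift 1, mill in shift 2, anneal in shift 4, grind in shift 3.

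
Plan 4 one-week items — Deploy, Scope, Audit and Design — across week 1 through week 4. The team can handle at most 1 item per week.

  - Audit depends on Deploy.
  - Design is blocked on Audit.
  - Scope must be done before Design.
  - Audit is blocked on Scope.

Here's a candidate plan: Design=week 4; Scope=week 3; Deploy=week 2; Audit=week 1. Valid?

No — it violates: Audit is blocked on Scope

Audit depends on Deploy — violated.
The team can handle at most 1 item per week — holds.
Design is blocked on Audit — holds.
Audit is blocked on Scope — violated.
Scope must be done before Design — holds.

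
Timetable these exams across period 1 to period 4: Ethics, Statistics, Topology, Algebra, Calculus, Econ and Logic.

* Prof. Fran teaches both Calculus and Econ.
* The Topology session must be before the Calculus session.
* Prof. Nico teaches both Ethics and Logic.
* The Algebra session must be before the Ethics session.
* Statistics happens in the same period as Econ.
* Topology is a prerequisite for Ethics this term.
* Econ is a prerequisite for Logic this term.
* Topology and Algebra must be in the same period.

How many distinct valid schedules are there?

46

Splitting on Ethics: it can be period 2 (12), period 3 (17), period 4 (17). Listing each branch's schedules as (Statistics, Topology, Algebra, Calculus, Econ, Logic) by period number:
Ethics=period 2: (1,1,1,2,1,3) (1,1,1,2,1,4) (1,1,1,3,1,3) (1,1,1,3,1,4) (1,1,1,4,1,3) (1,1,1,4,1,4) (2,1,1,3,2,3) (2,1,1,3,2,4) (2,1,1,4,2,3) (2,1,1,4,2,4) (3,1,1,2,3,4) (3,1,1,4,3,4) — 12.
Ethics=period 3: (1,1,1,2,1,2) (1,1,1,2,1,4) (1,1,1,3,1,2) (1,1,1,3,1,4) (1,1,1,4,1,2) (1,1,1,4,1,4) (1,2,2,3,1,2) (1,2,2,3,1,4) (1,2,2,4,1,2) (1,2,2,4,1,4) (2,1,1,3,2,4) (2,1,1,4,2,4) (2,2,2,3,2,4) (2,2,2,4,2,4) (3,1,1,2,3,4) (3,1,1,4,3,4) (3,2,2,4,3,4) — 17.
Ethics=period 4: (1,1,1,2,1,2) (1,1,1,2,1,3) (1,1,1,3,1,2) (1,1,1,3,1,3) (1,1,1,4,1,2) (1,1,1,4,1,3) (1,2,2,3,1,2) (1,2,2,3,1,3) (1,2,2,4,1,2) (1,2,2,4,1,3) (1,3,3,4,1,2) (1,3,3,4,1,3) (2,1,1,3,2,3) (2,1,1,4,2,3) (2,2,2,3,2,3) (2,2,2,4,2,3) (2,3,3,4,2,3) — 17.
Summing: 12 + 17 + 17 = 46.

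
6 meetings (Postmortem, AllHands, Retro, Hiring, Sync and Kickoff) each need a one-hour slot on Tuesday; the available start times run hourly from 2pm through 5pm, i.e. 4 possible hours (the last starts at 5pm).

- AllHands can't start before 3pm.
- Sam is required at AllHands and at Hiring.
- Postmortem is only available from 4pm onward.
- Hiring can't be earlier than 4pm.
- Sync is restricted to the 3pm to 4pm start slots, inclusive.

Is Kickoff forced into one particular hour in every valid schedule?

Kickoff can be 2pm (e.g. Kickoff=2pm; Hiring=4pm; Sync=3pm; Postmortem=4pm; AllHands=3pm; Retro=2pm) or 3pm (e.g. Hiring in 4pm; Postmortem in 4pm; Retro in 2pm; Sync in 3pm; AllHands in 3pm; Kickoff in 3pm).

No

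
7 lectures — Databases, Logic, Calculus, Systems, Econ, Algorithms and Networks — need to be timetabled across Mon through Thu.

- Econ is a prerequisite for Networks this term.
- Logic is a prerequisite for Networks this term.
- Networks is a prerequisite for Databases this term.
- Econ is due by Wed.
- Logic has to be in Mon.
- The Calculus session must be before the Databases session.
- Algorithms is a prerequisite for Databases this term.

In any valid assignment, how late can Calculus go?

Wed

Downstream work caps Calculus at Wed.
Calculus at Wed is achievable: Networks -> Tue; Logic -> Mon; Systems -> Mon; Databases -> Thu; Calculus -> Wed; Algorithms -> Mon; Econ -> Mon.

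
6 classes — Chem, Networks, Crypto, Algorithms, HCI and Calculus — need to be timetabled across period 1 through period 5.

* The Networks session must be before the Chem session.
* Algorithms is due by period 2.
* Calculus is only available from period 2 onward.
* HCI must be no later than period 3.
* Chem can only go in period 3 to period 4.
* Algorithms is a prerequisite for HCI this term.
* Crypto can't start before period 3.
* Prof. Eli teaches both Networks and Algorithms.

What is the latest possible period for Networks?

Downstream work caps Networks at period 3.
Networks at period 3 is achievable: Chem -> period 4; HCI -> period 2; Algorithms -> period 1; Networks -> period 3; Crypto -> period 3; Calculus -> period 2.

period 3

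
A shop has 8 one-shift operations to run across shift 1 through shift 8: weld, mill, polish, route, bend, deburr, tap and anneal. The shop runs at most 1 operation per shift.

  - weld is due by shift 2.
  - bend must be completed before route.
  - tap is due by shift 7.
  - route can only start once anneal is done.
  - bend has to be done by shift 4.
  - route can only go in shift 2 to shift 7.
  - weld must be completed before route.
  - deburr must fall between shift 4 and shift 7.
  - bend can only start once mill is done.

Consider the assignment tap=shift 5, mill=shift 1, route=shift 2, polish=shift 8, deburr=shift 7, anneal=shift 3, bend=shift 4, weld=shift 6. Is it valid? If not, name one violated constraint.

Invalid. weld must be completed before route.

tap is due by shift 7 — holds.
route can only start once anneal is done — violated.
weld must be completed before route — violated.
The shop runs at most 1 operation per shift — holds.
weld is due by shift 2 — violated.
route can only go in shift 2 to shift 7 — holds.
deburr must fall between shift 4 and shift 7 — holds.
bend must be completed before route — violated.
bend has to be done by shift 4 — holds.
bend can only start once mill is done — holds.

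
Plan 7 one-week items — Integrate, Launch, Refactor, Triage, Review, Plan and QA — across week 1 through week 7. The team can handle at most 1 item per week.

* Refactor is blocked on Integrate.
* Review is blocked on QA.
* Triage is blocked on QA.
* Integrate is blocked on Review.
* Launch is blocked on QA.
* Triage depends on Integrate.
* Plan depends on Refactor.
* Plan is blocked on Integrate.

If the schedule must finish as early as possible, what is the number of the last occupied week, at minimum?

The precedence chain requires at least 5 distinct weeks.
With at most 1 per week and 7 tasks, at least 7 weeks are needed.
7 works (last occupied week: week 7): for example Refactor -> week 4; Review -> week 2; QA -> week 1; Plan -> week 6; Integrate -> week 3; Launch -> week 7; Triage -> week 5.

week 7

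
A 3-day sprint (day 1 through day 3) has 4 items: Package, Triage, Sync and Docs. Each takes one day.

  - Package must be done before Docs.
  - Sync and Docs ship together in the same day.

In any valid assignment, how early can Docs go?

Precedence pushes Docs to at least day 2.
Docs at day 2 is achievable: Docs=day 2, Package=day 1, Sync=day 2, Triage=day 1.

day 2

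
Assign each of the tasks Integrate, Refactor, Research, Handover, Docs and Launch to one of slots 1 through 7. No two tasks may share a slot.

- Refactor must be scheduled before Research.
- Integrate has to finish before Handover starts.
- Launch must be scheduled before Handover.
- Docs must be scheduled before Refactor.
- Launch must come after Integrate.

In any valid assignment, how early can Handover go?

Precedence pushes Handover to at least 3.
Handover at 3 is achievable: Refactor in 5, Docs in 4, Research in 6, Launch in 2, Handover in 3, Integrate in 1.

3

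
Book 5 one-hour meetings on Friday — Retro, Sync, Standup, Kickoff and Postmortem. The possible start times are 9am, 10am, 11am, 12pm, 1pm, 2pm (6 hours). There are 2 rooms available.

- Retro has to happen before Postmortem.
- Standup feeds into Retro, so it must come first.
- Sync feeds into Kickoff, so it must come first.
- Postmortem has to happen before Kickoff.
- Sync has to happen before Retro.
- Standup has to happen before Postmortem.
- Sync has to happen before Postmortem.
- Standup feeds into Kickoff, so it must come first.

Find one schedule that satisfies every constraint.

Sync in 9am, Retro in 10am, Standup in 9am, Postmortem in 11am, Kickoff in 12pm

Checking: Sync(9am) before Postmortem(11am); Retro(10am) before Postmortem(11am); Sync(9am) before Retro(10am); Standup(9am) before Retro(10am); Standup(9am) before Postmortem(11am); Sync(9am) before Kickoff(12pm); Standup(9am) before Kickoff(12pm); Postmortem(11am) before Kickoff(12pm); max 2 per hour (cap 2).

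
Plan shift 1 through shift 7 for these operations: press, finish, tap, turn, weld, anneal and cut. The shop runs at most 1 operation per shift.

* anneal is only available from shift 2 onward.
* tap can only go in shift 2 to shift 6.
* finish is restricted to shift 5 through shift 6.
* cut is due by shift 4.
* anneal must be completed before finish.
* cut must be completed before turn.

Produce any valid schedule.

weld -> shift 7, cut -> shift 1, press -> shift 6, finish -> shift 5, anneal -> shift 3, tap -> shift 2, turn -> shift 4

Checking: anneal(shift 3) before finish(shift 5); cut(shift 1) before turn(shift 4); finish=shift 5 in [shift 5,shift 6]; anneal=shift 3 in [shift 2,shift 7]; tap=shift 2 in [shift 2,shift 6]; cut=shift 1 in [shift 1,shift 4]; max 1 per shift (cap 1).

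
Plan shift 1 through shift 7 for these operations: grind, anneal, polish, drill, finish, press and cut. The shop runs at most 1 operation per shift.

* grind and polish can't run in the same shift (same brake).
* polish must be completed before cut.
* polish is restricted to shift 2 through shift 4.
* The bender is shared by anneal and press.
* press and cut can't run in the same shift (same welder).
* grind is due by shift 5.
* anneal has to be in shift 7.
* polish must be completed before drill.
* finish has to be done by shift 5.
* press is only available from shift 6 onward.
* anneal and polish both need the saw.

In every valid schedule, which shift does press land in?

shift 6

press's window is shift 6–shift 7.
anneal is fixed at shift 7, and press can't share a shift with anneal.
So press must be shift 6.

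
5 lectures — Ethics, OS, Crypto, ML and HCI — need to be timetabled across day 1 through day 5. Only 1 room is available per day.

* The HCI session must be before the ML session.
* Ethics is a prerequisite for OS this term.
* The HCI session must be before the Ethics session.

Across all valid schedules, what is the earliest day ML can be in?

day 2

Precedence pushes ML to at least day 2.
ML at day 2 is achievable: OS in day 4; ML in day 2; HCI in day 1; Crypto in day 5; Ethics in day 3.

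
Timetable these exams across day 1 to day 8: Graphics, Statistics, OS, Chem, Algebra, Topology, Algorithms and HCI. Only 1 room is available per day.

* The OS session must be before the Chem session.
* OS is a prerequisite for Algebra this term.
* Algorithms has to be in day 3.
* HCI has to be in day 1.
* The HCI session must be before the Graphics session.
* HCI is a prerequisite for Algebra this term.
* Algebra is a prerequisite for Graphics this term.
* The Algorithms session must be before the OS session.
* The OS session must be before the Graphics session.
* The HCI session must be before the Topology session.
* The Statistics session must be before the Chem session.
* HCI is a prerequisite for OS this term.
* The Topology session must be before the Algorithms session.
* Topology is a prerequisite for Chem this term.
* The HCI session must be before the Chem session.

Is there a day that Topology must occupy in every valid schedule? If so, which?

day 2

HCI is fixed at day 1 and must come before Topology, so Topology is at least day 2.
Algorithms is fixed at day 3 and must come after Topology, so Topology is at most day 2.
So Topology must be day 2.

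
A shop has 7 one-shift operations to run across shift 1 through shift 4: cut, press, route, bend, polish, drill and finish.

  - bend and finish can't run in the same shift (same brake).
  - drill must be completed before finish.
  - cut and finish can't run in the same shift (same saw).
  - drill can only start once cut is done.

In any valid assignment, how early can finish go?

Precedence pushes finish to at least shift 3.
finish at shift 3 is achievable: finish -> shift 3; cut -> shift 1; polish -> shift 1; route -> shift 1; press -> shift 1; drill -> shift 2; bend -> shift 1.

shift 3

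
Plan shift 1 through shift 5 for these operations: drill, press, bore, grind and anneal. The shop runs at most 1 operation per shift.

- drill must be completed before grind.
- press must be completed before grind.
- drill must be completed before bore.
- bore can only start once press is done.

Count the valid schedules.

Splitting on drill: it can be shift 1 (8), shift 2 (8), shift 3 (4). Listing each branch's schedules as (press, bore, grind, anneal) by shift number:
drill=shift 1: (2,3,4,5) (2,3,5,4) (2,4,3,5) (2,4,5,3) (2,5,3,4) (2,5,4,3) (3,4,5,2) (3,5,4,2) — 8.
drill=shift 2: (1,3,4,5) (1,3,5,4) (1,4,3,5) (1,4,5,3) (1,5,3,4) (1,5,4,3) (3,4,5,1) (3,5,4,1) — 8.
drill=shift 3: (1,4,5,2) (1,5,4,2) (2,4,5,1) (2,5,4,1) — 4.
Summing: 8 + 8 + 4 = 20.

20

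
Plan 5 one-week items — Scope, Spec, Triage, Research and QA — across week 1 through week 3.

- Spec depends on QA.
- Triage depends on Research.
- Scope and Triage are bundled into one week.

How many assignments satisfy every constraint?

Splitting on Scope: it can be week 2 (3), week 3 (6). Listing each branch's schedules as (Spec, Triage, Research, QA) by week number:
Scope=week 2: (2,2,1,1) (3,2,1,1) (3,2,1,2) — 3.
Scope=week 3: (2,3,1,1) (2,3,2,1) (3,3,1,1) (3,3,1,2) (3,3,2,1) (3,3,2,2) — 6.
Summing: 3 + 6 = 9.

9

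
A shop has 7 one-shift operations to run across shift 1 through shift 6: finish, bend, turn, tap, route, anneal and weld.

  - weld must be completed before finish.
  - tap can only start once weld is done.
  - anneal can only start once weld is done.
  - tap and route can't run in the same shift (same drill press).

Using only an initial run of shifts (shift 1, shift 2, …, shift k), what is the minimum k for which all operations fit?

The precedence chain requires at least 2 distinct shifts.
2 works (last occupied shift: shift 2): for example tap=shift 2; bend=shift 1; turn=shift 1; weld=shift 1; finish=shift 2; route=shift 1; anneal=shift 2.

2 shifts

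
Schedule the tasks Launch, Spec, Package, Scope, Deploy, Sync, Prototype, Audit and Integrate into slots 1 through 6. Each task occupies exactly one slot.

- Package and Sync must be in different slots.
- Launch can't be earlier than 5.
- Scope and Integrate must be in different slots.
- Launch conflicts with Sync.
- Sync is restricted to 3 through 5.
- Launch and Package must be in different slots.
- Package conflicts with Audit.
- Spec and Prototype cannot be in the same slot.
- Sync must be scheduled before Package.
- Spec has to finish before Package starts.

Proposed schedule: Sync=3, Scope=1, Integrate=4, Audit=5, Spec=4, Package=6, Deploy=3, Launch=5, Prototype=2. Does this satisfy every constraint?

Package and Sync must be in different slots — holds.
Package conflicts with Audit — holds.
Launch can't be earlier than 5 — holds.
Launch and Package must be in different slots — holds.
Spec has to finish before Package starts — holds.
Sync is restricted to 3 through 5 — holds.
Sync must be scheduled before Package — holds.
Spec and Prototype cannot be in the same slot — holds.
Scope and Integrate must be in different slots — holds.
Launch conflicts with Sync — holds.

Yes, all constraints hold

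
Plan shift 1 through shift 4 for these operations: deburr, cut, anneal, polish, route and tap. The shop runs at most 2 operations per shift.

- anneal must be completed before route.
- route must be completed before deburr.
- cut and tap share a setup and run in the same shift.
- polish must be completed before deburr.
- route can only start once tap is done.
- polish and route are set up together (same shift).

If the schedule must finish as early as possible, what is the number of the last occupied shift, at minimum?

The precedence chain requires at least 3 distinct shifts.
With at most 2 per shift and 6 operations, at least 3 shifts are needed.
Could 3 shifts be enough, i.e. nothing placed later than shift 3? No: route must come after anneal (at shift 1 or later) → {shift 2, shift 3}; anneal must come before route (at shift 3 or earlier) → {shift 1, shift 2}; deburr must come after route (at shift 2 or later) → {shift 3}; route must come before deburr (at shift 3 or earlier) → {shift 2}; polish must come before deburr (at shift 3 or earlier) → {shift 1, shift 2}; tap must come before route (at shift 2 or earlier) → {shift 1}; polish must be in the same shift as route (in {shift 2}) → {shift 2}; cut must be in the same shift as tap (in {shift 1}) → {shift 1}; anneal can't use shift 1, already full with cut and tap (limit 2) → {shift 2}; that puts anneal, polish and route all in shift 2 — more than 2 per shift.
So 3 shifts is not enough.
4 works (last occupied shift: shift 4): for example anneal in shift 1; cut in shift 2; polish in shift 3; tap in shift 2; route in shift 3; deburr in shift 4.

4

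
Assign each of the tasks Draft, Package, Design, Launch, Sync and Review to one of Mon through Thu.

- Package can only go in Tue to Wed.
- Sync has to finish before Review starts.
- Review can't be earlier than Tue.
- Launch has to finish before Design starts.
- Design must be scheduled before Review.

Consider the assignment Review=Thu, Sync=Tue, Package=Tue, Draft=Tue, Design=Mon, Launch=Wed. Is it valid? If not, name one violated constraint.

No — it violates: Launch has to finish before Design starts

Sync has to finish before Review starts — holds.
Package can only go in Tue to Wed — holds.
Design must be scheduled before Review — holds.
Review can't be earlier than Tue — holds.
Launch has to finish before Design starts — violated.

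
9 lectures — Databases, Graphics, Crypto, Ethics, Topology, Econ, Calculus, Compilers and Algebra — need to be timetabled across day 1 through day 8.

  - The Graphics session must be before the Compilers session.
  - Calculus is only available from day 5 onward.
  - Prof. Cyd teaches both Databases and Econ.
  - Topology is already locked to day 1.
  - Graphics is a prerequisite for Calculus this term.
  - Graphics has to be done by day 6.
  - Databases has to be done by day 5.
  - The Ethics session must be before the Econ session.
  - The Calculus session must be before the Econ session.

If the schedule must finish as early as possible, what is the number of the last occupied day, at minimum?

6

The precedence chain requires at least 3 distinct days.
Propagating the time windows through the other constraints, Econ can't land before day 6, so the schedule must run through at least day 6.
6 works (last occupied day: day 6): for example Topology in day 1; Crypto in day 1; Algebra in day 1; Calculus in day 5; Databases in day 1; Compilers in day 2; Econ in day 6; Graphics in day 1; Ethics in day 1.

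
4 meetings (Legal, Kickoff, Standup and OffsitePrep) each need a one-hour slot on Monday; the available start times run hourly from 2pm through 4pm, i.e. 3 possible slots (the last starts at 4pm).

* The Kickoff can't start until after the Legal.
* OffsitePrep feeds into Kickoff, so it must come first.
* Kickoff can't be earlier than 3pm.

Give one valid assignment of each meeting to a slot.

Kickoff -> 3pm; Standup -> 2pm; Legal -> 2pm; OffsitePrep -> 2pm

Checking: Legal(2pm) before Kickoff(3pm); OffsitePrep(2pm) before Kickoff(3pm); Kickoff=3pm in [3pm,4pm].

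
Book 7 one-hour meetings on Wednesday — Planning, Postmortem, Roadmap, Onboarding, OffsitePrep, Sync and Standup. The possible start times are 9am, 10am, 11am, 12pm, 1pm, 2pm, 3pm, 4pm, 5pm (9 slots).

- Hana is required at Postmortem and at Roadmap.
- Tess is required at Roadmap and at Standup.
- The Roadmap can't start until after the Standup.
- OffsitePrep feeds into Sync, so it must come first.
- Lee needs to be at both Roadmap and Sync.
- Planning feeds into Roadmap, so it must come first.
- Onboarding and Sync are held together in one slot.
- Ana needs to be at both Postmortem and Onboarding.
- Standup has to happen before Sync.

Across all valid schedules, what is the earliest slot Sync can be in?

10am

Precedence pushes Sync to at least 10am.
Sync at 10am is achievable: Postmortem in 9am, Roadmap in 11am, OffsitePrep in 9am, Planning in 9am, Standup in 9am, Onboarding in 10am, Sync in 10am.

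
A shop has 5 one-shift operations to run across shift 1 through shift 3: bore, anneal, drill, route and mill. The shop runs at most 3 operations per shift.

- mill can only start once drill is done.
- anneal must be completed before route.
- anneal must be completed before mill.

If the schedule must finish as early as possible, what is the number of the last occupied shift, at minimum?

shift 2

The precedence chain requires at least 2 distinct shifts.
With at most 3 per shift and 5 operations, at least 2 shifts are needed.
2 works (last occupied shift: shift 2): for example anneal=shift 1; drill=shift 1; mill=shift 2; bore=shift 1; route=shift 2.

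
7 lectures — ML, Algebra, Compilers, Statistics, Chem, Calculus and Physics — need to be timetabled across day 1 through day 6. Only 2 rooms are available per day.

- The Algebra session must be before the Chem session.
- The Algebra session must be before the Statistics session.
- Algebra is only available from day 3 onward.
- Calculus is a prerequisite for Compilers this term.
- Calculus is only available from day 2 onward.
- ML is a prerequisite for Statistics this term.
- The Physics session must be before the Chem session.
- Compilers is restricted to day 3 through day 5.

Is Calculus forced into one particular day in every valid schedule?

Calculus can be day 2 (e.g. Chem in day 4, ML in day 1, Statistics in day 4, Compilers in day 3, Algebra in day 3, Physics in day 1, Calculus in day 2) or day 3 (e.g. Physics in day 1; Calculus in day 3; Compilers in day 4; ML in day 1; Algebra in day 3; Chem in day 5; Statistics in day 4).

No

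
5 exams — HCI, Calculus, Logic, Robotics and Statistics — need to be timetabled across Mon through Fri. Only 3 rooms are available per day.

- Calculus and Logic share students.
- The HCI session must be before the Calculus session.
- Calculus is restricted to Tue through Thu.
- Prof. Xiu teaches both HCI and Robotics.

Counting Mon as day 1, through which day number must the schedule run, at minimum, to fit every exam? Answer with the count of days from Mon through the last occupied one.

The precedence chain requires at least 2 distinct days.
With at most 3 per day and 5 exams, at least 2 days are needed.
2 works (last occupied day: Tue): for example Robotics -> Tue; Calculus -> Tue; Logic -> Mon; HCI -> Mon; Statistics -> Mon.

2 days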